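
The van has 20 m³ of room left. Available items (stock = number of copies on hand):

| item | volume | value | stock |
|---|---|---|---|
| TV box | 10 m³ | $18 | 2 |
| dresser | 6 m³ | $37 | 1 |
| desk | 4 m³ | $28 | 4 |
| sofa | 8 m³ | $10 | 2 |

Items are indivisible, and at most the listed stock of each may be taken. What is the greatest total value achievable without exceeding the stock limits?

Best selections within volume 20 and stock limits:
- 1×dresser + 3×desk: volume 18, value 121
- 4×desk: volume 16, value 112
- 3×desk + 1×sofa: volume 20, value 94
Best: $121.

$121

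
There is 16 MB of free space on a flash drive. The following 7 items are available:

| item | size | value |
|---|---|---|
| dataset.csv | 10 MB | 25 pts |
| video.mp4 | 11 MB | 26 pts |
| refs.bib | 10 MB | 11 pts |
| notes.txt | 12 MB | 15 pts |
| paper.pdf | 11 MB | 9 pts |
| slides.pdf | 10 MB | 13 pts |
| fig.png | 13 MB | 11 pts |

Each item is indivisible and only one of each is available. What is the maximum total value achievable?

26 pts

Check high-value combinations within 16 MB:
- video.mp4: size 11, value 26
- dataset.csv: size 10, value 25
- notes.txt: size 12, value 15
Best: 26 pts.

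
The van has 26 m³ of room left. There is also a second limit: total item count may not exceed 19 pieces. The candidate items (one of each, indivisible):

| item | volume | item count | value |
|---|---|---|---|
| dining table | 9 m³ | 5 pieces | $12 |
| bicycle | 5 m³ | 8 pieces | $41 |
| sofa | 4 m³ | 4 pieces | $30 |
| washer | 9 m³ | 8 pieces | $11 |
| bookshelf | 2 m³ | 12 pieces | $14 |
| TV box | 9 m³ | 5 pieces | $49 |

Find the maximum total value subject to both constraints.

$120

Feasible sets respecting both limits:
- bicycle+sofa+TV box: volume 18, item count 17, value 120
- dining table+bicycle+TV box: volume 23, item count 18, value 102
- dining table+sofa+TV box: volume 22, item count 14, value 91
Best: $120.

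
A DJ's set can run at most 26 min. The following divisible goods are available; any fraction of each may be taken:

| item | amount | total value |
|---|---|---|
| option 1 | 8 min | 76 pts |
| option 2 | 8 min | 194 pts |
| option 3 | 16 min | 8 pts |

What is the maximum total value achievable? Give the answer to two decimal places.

275.00

Take in order of value per unit:
- option 2 (194/8 per unit): all 8 → value 194, running total 194.00
- option 1 (76/8 per unit): all 8 → value 76, running total 270.00
- option 3 (8/16 per unit): 10 of 16 → value 10×8/16 = 5.0000, running total 275.00
Total 275.00.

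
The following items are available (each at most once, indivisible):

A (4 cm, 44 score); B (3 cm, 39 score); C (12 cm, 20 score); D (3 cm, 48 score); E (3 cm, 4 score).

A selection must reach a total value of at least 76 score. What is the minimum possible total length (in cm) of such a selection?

6

Subsets with value ≥ 76, sorted by total length:
- B+D: length 6, value 87
- A+D: length 7, value 92
Minimum length: 6 cm.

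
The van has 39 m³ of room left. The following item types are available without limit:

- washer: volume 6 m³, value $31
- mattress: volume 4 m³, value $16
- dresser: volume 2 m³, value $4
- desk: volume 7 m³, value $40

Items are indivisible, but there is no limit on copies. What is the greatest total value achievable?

$216

Best value-per-unit is desk at 40/7; filling with it alone gives 5×40 = 200.
Optimal mix: 1×mattress + 5×desk → volume 39, value 216.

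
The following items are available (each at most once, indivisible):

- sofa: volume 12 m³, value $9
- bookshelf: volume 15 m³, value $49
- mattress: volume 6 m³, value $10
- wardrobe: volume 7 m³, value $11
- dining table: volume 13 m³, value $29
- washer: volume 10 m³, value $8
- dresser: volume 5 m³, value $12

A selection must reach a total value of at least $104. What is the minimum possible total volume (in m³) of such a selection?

Subsets with value ≥ 104, sorted by total volume:
- bookshelf+mattress+wardrobe+dining table+dresser: volume 46, value 111
- bookshelf+mattress+dining table+washer+dresser: volume 49, value 108
- bookshelf+wardrobe+dining table+washer+dresser: volume 50, value 109
- sofa+bookshelf+mattress+dining table+dresser: volume 51, value 109
Minimum volume: 46 m³.

46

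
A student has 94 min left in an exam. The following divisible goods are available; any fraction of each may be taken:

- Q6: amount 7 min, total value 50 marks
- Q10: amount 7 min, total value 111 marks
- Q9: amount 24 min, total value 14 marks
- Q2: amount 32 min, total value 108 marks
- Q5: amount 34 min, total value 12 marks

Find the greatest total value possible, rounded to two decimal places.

Take in order of value per unit:
- Q10 (111/7 per unit): all 7 → value 111, running total 111.00
- Q6 (50/7 per unit): all 7 → value 50, running total 161.00
- Q2 (108/32 per unit): all 32 → value 108, running total 269.00
- Q9 (14/24 per unit): all 24 → value 14, running total 283.00
- Q5 (12/34 per unit): 24 of 34 → value 24×12/34 = 8.4706, running total 291.47
Total 291.47.

291.47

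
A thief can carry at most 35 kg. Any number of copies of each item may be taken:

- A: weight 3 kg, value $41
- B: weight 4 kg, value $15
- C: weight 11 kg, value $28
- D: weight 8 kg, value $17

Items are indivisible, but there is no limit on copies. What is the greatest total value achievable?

Best value-per-unit is A at 41/3, and filling with it alone uses weight 11×3=33. No mix of the others beats 11×41 = 451.

$451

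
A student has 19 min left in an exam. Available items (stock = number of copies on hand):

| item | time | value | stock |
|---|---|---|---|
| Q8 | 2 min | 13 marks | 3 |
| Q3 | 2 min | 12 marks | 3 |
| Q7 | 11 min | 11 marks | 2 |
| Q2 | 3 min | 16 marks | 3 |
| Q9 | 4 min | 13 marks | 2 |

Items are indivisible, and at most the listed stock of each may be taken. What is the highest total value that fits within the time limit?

111 marks

Top feasible selections:
- 3×Q8 + 2×Q3 + 3×Q2: time 19, value 111
- 2×Q8 + 3×Q3 + 3×Q2: time 19, value 110
- 3×Q8 + 3×Q3 + 2×Q2: time 18, value 107
Best: 111 marks.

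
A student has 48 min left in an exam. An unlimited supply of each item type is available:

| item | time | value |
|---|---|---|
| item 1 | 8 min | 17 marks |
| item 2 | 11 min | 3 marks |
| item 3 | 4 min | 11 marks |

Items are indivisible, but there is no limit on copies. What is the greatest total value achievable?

Best value-per-unit is item 3 at 11/4, and filling with it alone uses time 12×4=48. No mix of the others beats 12×11 = 132.

132 marks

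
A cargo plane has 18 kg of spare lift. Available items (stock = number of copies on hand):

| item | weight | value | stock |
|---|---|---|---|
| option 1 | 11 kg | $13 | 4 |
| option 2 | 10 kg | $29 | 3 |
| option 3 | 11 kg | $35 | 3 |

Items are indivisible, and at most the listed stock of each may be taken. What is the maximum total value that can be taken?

Top feasible selections:
- 1×option 3: weight 11, value 35
- 1×option 2: weight 10, value 29
Best: $35.

$35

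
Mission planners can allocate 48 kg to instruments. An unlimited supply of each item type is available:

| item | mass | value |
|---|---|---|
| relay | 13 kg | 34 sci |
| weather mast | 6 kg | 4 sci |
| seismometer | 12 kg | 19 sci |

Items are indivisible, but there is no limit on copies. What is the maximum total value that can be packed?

106 sci

Best value-per-unit is relay at 34/13; filling with it alone gives 3×34 = 102.
Optimal mix: 3×relay + 1×weather mast → mass 45, value 106.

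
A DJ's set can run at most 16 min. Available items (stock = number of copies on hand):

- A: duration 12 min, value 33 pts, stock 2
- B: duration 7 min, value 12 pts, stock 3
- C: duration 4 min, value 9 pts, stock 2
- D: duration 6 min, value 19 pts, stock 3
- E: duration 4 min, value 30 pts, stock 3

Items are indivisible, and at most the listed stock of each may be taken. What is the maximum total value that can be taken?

99 pts

Top feasible selections:
- 1×C + 3×E: duration 16, value 99
- 3×E: duration 12, value 90
- 1×D + 2×E: duration 14, value 79
Best: 99 pts.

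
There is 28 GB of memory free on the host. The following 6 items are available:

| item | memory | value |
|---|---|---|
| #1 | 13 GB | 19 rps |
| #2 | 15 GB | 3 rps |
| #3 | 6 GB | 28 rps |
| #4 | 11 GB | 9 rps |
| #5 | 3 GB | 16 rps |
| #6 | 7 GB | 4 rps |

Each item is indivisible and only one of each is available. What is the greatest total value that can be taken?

This is a 0/1 knapsack; check combinations near the capacity.
- #1+#3+#5: memory 13+6+3=22, value 19+28+16=63
- #3+#4+#5+#6: memory 6+11+3+7=27, value 28+9+16+4=57
- #3+#4+#5: memory 6+11+3=20, value 28+9+16=53
- #1+#3+#6: memory 13+6+7=26, value 19+28+4=51
Best: 63 rps.

63 rps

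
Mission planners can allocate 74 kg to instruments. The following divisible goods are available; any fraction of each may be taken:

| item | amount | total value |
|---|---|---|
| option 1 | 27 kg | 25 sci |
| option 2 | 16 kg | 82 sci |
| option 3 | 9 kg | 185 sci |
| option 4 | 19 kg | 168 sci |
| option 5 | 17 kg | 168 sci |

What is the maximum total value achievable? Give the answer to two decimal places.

615.04

Take in order of value per unit:
- option 3 (185/9 per unit): all 9 → value 185, running total 185.00
- option 5 (168/17 per unit): all 17 → value 168, running total 353.00
- option 4 (168/19 per unit): all 19 → value 168, running total 521.00
- option 2 (82/16 per unit): all 16 → value 82, running total 603.00
- option 1 (25/27 per unit): 13 of 27 → value 13×25/27 = 12.0370, running total 615.04
Total 615.04.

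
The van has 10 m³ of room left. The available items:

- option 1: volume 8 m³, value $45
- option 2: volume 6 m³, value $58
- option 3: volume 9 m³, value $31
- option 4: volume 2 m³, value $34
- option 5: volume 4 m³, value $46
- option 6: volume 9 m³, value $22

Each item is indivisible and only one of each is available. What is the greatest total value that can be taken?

$104

This is a 0/1 knapsack; check combinations near the capacity.
- option 2+option 5: volume 6+4=10, value 58+46=104
- option 2+option 4: volume 6+2=8, value 58+34=92
- option 4+option 5: volume 2+4=6, value 34+46=80
- option 1+option 4: volume 8+2=10, value 45+34=79
- option 2: volume 6, value 58
Best: $104.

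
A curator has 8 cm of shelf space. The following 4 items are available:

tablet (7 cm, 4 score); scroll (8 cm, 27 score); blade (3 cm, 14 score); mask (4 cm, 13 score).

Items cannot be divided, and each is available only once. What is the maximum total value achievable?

Check high-value combinations within 8 cm:
- blade+mask: length 3+4=7, value 14+13=27
- scroll: length 8, value 27
- blade: length 3, value 14
- mask: length 4, value 13
- tablet: length 7, value 4
Best: 27 score.

27 score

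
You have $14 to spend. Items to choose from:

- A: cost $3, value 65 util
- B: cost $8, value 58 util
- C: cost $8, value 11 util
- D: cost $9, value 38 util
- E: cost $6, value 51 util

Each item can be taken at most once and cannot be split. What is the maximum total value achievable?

123 util

Check high-value combinations within $14:
- A+B: cost 3+8=11, value 65+58=123
- A+E: cost 3+6=9, value 65+51=116
- B+E: cost 8+6=14, value 58+51=109
- A+D: cost 3+9=12, value 65+38=103
Best: 123 util.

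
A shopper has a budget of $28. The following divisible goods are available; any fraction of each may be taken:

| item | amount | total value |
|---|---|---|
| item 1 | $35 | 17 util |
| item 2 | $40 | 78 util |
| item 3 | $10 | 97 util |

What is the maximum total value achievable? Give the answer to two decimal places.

Take in order of value per unit:
- item 3 (97/10 per unit): all 10 → value 97, running total 97.00
- item 2 (78/40 per unit): 18 of 40 → value 18×78/40 = 35.1000, running total 132.10
Total 132.10.

132.10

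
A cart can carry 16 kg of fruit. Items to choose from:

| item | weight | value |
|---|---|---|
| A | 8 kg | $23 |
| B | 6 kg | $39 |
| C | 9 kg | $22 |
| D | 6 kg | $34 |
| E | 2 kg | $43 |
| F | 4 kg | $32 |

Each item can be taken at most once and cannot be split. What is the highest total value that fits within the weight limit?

Check high-value combinations within 16 kg:
- B+D+E: weight 6+6+2=14, value 39+34+43=116
- B+E+F: weight 6+2+4=12, value 39+43+32=114
- D+E+F: weight 6+2+4=12, value 34+43+32=109
Best: $116.

$116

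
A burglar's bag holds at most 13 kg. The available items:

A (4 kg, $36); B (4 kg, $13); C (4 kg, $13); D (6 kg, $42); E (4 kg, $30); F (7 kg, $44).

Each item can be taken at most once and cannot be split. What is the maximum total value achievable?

Check high-value combinations within 13 kg:
- D+F: weight 6+7=13, value 42+44=86
- A+F: weight 4+7=11, value 36+44=80
- A+B+E: weight 4+4+4=12, value 36+13+30=79
Best: $86.

$86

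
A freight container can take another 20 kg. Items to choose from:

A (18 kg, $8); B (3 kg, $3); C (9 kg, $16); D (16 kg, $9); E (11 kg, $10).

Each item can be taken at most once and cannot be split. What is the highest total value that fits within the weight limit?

Check high-value combinations within 20 kg:
- C+E: weight 9+11=20, value 16+10=26
- B+C: weight 3+9=12, value 3+16=19
- C: weight 9, value 16
Best: $26.

$26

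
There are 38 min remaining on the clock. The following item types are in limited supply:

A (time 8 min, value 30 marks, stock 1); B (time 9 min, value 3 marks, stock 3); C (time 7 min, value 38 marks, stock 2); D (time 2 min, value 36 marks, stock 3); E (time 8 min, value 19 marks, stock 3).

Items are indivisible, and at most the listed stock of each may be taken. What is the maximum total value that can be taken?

233 marks

Best selections within time 38 and stock limits:
- 1×A + 2×C + 3×D + 1×E: time 36, value 233
- 2×C + 3×D + 2×E: time 36, value 222
Best: 233 marks.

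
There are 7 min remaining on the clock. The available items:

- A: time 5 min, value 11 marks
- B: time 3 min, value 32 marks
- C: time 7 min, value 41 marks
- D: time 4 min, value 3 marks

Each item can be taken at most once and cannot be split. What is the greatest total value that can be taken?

41 marks

Check high-value combinations within 7 min:
- C: time 7, value 41
- B+D: time 3+4=7, value 32+3=35
- B: time 3, value 32
- A: time 5, value 11
- D: time 4, value 3
Best: 41 marks.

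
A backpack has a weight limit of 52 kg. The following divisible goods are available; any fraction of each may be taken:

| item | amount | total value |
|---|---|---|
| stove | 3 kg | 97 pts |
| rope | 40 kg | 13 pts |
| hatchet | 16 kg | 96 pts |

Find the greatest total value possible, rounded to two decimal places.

203.73

Take in order of value per unit:
- stove (97/3 per unit): all 3 → value 97, running total 97.00
- hatchet (96/16 per unit): all 16 → value 96, running total 193.00
- rope (13/40 per unit): 33 of 40 → value 33×13/40 = 10.7250, running total 203.73
Total 203.73.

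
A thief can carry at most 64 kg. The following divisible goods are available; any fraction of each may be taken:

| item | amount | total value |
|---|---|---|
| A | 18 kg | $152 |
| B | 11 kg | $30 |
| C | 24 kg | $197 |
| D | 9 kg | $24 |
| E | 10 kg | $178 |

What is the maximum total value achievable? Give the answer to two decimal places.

Take in order of value per unit:
- E (178/10 per unit): all 10 → value 178, running total 178.00
- A (152/18 per unit): all 18 → value 152, running total 330.00
- C (197/24 per unit): all 24 → value 197, running total 527.00
- B (30/11 per unit): all 11 → value 30, running total 557.00
- D (24/9 per unit): 1 of 9 → value 1×24/9 = 2.6667, running total 559.67
Total 559.67.

559.67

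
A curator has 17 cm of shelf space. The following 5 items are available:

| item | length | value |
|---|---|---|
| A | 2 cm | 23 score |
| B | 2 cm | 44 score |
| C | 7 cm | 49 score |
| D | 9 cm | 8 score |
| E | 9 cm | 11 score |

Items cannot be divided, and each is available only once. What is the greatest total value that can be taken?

116 score

This is a 0/1 knapsack; check combinations near the capacity.
- A+B+C: length 2+2+7=11, value 23+44+49=116
- B+C: length 2+7=9, value 44+49=93
- A+B+E: length 2+2+9=13, value 23+44+11=78
Best: 116 score.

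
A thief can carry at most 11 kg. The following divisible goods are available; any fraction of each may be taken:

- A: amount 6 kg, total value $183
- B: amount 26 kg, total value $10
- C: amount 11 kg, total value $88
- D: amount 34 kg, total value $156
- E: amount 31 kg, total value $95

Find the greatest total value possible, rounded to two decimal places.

Take in order of value per unit:
- A (183/6 per unit): all 6 → value 183, running total 183.00
- C (88/11 per unit): 5 of 11 → value 5×88/11 = 40.0000, running total 223.00
Total 223.00.

223.00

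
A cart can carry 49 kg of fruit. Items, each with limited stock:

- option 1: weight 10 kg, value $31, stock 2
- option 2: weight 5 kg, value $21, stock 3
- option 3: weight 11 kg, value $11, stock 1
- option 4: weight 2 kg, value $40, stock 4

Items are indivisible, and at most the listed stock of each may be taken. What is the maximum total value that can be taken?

Top feasible selections:
- 2×option 1 + 3×option 2 + 4×option 4: weight 43, value 285
- 2×option 1 + 2×option 2 + 1×option 3 + 4×option 4: weight 49, value 275
- 1×option 1 + 3×option 2 + 1×option 3 + 4×option 4: weight 44, value 265
Best: $285.

$285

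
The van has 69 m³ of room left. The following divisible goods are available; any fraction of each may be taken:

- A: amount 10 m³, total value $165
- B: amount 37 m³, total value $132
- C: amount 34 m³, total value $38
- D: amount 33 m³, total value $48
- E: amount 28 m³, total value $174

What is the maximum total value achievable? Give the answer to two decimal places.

Take in order of value per unit:
- A (165/10 per unit): all 10 → value 165, running total 165.00
- E (174/28 per unit): all 28 → value 174, running total 339.00
- B (132/37 per unit): 31 of 37 → value 31×132/37 = 110.5946, running total 449.59
Total 449.59.

449.59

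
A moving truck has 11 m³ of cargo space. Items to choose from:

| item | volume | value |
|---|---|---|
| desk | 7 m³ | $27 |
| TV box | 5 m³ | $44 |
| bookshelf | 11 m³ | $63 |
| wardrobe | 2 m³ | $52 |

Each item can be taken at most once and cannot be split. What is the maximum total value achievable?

$96

Check high-value combinations within 11 m³:
- TV box+wardrobe: volume 5+2=7, value 44+52=96
- desk+wardrobe: volume 7+2=9, value 27+52=79
- bookshelf: volume 11, value 63
Best: $96.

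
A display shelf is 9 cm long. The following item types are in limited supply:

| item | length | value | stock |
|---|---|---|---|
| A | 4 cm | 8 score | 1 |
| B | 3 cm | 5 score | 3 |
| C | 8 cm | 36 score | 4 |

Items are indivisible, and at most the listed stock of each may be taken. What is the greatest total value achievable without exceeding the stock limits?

Top feasible selections:
- 1×C: length 8, value 36
- 3×B: length 9, value 15
Best: 36 score.

36 score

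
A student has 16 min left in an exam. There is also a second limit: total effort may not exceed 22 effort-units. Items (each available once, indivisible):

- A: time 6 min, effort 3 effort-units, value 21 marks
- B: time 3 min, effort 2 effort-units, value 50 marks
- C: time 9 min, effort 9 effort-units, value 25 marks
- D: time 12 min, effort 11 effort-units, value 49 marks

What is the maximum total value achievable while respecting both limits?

99 marks

Feasible sets respecting both limits:
- B+D: time 15, effort 13, value 99
- B+C: time 12, effort 11, value 75
- A+B: time 9, effort 5, value 71
- B: time 3, effort 2, value 50
Best: 99 marks.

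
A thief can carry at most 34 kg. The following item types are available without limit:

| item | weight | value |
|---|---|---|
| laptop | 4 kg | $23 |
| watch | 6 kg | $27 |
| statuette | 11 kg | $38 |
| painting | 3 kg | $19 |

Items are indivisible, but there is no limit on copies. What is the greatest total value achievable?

$213

Best value-per-unit is painting at 19/3; filling with it alone gives 11×19 = 209.
Optimal mix: 1×laptop + 10×painting → weight 34, value 213.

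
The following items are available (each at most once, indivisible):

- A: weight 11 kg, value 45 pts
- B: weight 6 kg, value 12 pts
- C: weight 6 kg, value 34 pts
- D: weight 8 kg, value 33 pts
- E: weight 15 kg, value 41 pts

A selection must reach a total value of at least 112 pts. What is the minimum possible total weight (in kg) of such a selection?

25

Subsets with value ≥ 112, sorted by total weight:
- A+C+D: weight 25, value 112
- A+B+C+D: weight 31, value 124
Minimum weight: 25 kg.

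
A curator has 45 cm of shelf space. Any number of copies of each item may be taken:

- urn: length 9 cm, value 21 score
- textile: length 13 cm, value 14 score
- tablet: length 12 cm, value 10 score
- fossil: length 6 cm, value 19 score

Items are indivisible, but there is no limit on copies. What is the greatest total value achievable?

135 score

Best value-per-unit is fossil at 19/6; filling with it alone gives 7×19 = 133.
Optimal mix: 1×urn + 6×fossil → length 45, value 135.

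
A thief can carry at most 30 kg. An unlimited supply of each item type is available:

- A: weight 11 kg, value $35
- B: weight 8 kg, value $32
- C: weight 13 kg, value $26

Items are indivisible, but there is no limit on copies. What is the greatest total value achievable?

Best value-per-unit is B at 32/8; filling with it alone gives 3×32 = 96.
Optimal mix: 2×A + 1×B → weight 30, value 102.

$102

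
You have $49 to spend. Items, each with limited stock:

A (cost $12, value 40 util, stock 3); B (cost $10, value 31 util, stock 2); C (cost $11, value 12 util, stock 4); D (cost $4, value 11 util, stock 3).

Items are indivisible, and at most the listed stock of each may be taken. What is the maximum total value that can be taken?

Top feasible selections:
- 2×A + 2×B + 1×D: cost 48, value 153
- 3×A + 3×D: cost 48, value 153
Best: 153 util.

153 util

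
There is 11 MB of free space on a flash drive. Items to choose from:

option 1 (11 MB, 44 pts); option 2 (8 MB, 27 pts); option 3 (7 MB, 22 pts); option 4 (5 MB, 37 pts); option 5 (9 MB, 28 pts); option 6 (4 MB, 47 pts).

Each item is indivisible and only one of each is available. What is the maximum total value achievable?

Check high-value combinations within 11 MB:
- option 4+option 6: size 5+4=9, value 37+47=84
- option 3+option 6: size 7+4=11, value 22+47=69
- option 6: size 4, value 47
- option 1: size 11, value 44
Best: 84 pts.

84 pts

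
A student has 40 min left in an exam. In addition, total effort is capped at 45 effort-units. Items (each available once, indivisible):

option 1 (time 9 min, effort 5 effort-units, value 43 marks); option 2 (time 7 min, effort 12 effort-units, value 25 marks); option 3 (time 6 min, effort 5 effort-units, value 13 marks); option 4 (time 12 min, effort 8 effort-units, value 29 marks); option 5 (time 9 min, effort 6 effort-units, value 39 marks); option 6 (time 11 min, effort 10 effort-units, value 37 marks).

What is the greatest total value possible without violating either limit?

144 marks

Feasible sets respecting both limits:
- option 1+option 2+option 5+option 6: time 36, effort 33, value 144
- option 1+option 2+option 4+option 5: time 37, effort 31, value 136
- option 1+option 2+option 4+option 6: time 39, effort 35, value 134
Best: 144 marks.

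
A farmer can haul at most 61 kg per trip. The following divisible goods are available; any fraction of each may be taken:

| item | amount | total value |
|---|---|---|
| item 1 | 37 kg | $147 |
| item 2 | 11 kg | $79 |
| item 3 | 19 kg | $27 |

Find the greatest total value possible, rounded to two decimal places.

244.47

Take in order of value per unit:
- item 2 (79/11 per unit): all 11 → value 79, running total 79.00
- item 1 (147/37 per unit): all 37 → value 147, running total 226.00
- item 3 (27/19 per unit): 13 of 19 → value 13×27/19 = 18.4737, running total 244.47
Total 244.47.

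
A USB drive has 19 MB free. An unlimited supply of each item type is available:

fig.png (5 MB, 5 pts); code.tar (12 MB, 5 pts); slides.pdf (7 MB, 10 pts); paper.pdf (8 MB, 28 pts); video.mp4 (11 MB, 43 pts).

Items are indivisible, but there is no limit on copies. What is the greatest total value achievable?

71 pts

Best value-per-unit is video.mp4 at 43/11; filling with it alone gives 1×43 = 43.
Optimal mix: 1×paper.pdf + 1×video.mp4 → size 19, value 71.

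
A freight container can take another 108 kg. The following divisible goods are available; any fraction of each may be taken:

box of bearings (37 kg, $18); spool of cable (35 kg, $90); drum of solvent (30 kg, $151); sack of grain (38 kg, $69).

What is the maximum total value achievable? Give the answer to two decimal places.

312.43

Take in order of value per unit:
- drum of solvent (151/30 per unit): all 30 → value 151, running total 151.00
- spool of cable (90/35 per unit): all 35 → value 90, running total 241.00
- sack of grain (69/38 per unit): all 38 → value 69, running total 310.00
- box of bearings (18/37 per unit): 5 of 37 → value 5×18/37 = 2.4324, running total 312.43
Total 312.43.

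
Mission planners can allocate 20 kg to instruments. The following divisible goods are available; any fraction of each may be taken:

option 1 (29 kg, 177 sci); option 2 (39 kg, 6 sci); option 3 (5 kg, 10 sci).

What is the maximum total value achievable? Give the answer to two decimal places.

122.07

Take in order of value per unit:
- option 1 (177/29 per unit): 20 of 29 → value 20×177/29 = 122.0690, running total 122.07
Total 122.07.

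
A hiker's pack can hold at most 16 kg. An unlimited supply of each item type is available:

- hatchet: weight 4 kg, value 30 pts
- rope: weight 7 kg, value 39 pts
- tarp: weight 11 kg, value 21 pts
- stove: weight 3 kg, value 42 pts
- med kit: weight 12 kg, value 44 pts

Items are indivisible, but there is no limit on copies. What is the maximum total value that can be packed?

210 pts

Best value-per-unit is stove at 42/3, and filling with it alone uses weight 5×3=15. No mix of the others beats 5×42 = 210.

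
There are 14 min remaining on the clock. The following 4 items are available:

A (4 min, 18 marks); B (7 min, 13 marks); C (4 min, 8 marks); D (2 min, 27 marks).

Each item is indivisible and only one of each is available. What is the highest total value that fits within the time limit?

This is a 0/1 knapsack; check combinations near the capacity.
- A+B+D: time 4+7+2=13, value 18+13+27=58
- A+C+D: time 4+4+2=10, value 18+8+27=53
- B+C+D: time 7+4+2=13, value 13+8+27=48
Best: 58 marks.

58 marks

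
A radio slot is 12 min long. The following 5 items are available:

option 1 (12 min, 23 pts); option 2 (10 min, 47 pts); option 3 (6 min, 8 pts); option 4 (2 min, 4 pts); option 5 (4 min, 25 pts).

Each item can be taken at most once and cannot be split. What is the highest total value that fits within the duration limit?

Check high-value combinations within 12 min:
- option 2+option 4: duration 10+2=12, value 47+4=51
- option 2: duration 10, value 47
- option 3+option 4+option 5: duration 6+2+4=12, value 8+4+25=37
- option 3+option 5: duration 6+4=10, value 8+25=33
- option 4+option 5: duration 2+4=6, value 4+25=29
Best: 51 pts.

51 pts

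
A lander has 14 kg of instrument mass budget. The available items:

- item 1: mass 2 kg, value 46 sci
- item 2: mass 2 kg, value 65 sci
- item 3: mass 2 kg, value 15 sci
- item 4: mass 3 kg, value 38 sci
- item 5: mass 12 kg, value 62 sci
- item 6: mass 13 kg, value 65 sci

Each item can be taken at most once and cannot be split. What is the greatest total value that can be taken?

Check high-value combinations within 14 kg:
- item 1+item 2+item 3+item 4: mass 2+2+2+3=9, value 46+65+15+38=164
- item 1+item 2+item 4: mass 2+2+3=7, value 46+65+38=149
- item 2+item 5: mass 2+12=14, value 65+62=127
- item 1+item 2+item 3: mass 2+2+2=6, value 46+65+15=126
- item 2+item 3+item 4: mass 2+2+3=7, value 65+15+38=118
Best: 164 sci.

164 sci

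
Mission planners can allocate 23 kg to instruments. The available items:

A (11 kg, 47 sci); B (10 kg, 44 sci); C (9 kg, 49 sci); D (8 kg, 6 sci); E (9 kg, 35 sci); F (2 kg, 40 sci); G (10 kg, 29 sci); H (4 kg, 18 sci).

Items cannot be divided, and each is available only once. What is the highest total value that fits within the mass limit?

136 sci

Check high-value combinations within 23 kg:
- A+C+F: mass 11+9+2=22, value 47+49+40=136
- B+C+F: mass 10+9+2=21, value 44+49+40=133
- A+B+F: mass 11+10+2=23, value 47+44+40=131
- C+E+F: mass 9+9+2=20, value 49+35+40=124
- A+E+F: mass 11+9+2=22, value 47+35+40=122
Best: 136 sci.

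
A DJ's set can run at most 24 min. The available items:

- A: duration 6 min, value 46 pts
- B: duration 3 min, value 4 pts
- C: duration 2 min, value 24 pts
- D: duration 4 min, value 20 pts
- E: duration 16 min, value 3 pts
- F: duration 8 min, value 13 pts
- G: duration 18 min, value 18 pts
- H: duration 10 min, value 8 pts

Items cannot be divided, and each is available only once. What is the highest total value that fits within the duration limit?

107 pts

Check high-value combinations within 24 min:
- A+B+C+D+F: duration 6+3+2+4+8=23, value 46+4+24+20+13=107
- A+C+D+F: duration 6+2+4+8=20, value 46+24+20+13=103
- A+C+D+H: duration 6+2+4+10=22, value 46+24+20+8=98
Best: 107 pts.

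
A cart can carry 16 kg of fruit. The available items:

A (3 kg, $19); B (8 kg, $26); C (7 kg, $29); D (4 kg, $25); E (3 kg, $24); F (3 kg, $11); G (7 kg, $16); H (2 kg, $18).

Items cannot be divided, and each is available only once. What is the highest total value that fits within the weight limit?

$97

Check high-value combinations within 16 kg:
- A+D+E+F+H: weight 3+4+3+3+2=15, value 19+25+24+11+18=97
- C+D+E+H: weight 7+4+3+2=16, value 29+25+24+18=96
- A+C+D+H: weight 3+7+4+2=16, value 19+29+25+18=91
- A+C+E+H: weight 3+7+3+2=15, value 19+29+24+18=90
- A+B+E+H: weight 3+8+3+2=16, value 19+26+24+18=87
Best: $97.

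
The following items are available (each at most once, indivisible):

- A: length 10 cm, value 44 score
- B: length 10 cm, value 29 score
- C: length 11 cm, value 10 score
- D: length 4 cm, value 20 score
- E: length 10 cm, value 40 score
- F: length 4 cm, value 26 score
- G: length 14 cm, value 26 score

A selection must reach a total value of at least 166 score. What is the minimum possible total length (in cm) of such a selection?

Subsets with value ≥ 166, sorted by total length:
- A+B+C+D+E+F: length 49, value 169
- A+B+D+E+F+G: length 52, value 185
- A+C+D+E+F+G: length 53, value 166
- A+B+C+E+F+G: length 59, value 175
Minimum length: 49 cm.

49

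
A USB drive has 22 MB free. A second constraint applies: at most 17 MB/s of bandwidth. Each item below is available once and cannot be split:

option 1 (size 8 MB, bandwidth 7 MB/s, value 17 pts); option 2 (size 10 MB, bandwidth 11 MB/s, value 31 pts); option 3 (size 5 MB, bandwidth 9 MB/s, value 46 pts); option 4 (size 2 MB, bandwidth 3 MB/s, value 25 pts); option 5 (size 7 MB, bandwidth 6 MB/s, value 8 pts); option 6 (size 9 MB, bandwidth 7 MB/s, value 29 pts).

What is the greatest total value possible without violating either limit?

75 pts

Feasible sets respecting both limits:
- option 3+option 6: size 14, bandwidth 16, value 75
- option 3+option 4: size 7, bandwidth 12, value 71
- option 1+option 4+option 6: size 19, bandwidth 17, value 71
Best: 75 pts.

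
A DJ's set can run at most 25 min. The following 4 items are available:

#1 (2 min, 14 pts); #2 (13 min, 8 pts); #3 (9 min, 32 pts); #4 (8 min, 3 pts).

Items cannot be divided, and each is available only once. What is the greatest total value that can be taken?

54 pts

Check high-value combinations within 25 min:
- #1+#2+#3: duration 2+13+9=24, value 14+8+32=54
- #1+#3+#4: duration 2+9+8=19, value 14+32+3=49
- #1+#3: duration 2+9=11, value 14+32=46
- #2+#3: duration 13+9=22, value 8+32=40
Best: 54 pts.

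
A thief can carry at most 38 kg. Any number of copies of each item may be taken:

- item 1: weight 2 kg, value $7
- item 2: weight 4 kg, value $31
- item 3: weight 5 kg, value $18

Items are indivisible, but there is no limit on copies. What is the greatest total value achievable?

Best value-per-unit is item 2 at 31/4; filling with it alone gives 9×31 = 279.
Optimal mix: 1×item 1 + 9×item 2 → weight 38, value 286.

$286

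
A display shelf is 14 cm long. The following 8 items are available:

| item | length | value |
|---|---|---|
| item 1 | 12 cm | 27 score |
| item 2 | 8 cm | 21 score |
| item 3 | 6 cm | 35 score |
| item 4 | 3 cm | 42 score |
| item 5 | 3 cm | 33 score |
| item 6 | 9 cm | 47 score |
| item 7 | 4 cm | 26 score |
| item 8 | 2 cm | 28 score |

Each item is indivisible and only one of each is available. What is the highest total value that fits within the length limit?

Check high-value combinations within 14 cm:
- item 3+item 4+item 5+item 8: length 6+3+3+2=14, value 35+42+33+28=138
- item 4+item 5+item 7+item 8: length 3+3+4+2=12, value 42+33+26+28=129
- item 4+item 6+item 8: length 3+9+2=14, value 42+47+28=117
Best: 138 score.

138 score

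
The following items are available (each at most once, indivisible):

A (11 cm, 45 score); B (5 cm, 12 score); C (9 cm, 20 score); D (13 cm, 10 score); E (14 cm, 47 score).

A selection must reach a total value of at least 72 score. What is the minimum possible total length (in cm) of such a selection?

25

Subsets with value ≥ 72, sorted by total length:
- A+E: length 25, value 92
- A+B+C: length 25, value 77
- B+C+E: length 28, value 79
- A+B+E: length 30, value 104
Minimum length: 25 cm.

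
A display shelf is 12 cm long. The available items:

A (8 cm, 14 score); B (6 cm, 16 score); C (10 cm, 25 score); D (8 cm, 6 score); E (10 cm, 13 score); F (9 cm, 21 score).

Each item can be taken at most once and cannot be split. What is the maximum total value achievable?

Check high-value combinations within 12 cm:
- C: length 10, value 25
- F: length 9, value 21
- B: length 6, value 16
- A: length 8, value 14
Best: 25 score.

25 score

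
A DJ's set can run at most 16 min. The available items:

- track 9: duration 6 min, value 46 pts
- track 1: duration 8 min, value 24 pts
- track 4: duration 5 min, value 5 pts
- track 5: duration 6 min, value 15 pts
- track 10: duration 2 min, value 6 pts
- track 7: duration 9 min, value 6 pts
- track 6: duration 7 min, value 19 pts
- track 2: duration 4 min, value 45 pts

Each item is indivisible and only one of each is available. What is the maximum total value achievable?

Check high-value combinations within 16 min:
- track 9+track 5+track 2: duration 6+6+4=16, value 46+15+45=106
- track 9+track 10+track 2: duration 6+2+4=12, value 46+6+45=97
- track 9+track 4+track 2: duration 6+5+4=15, value 46+5+45=96
- track 9+track 2: duration 6+4=10, value 46+45=91
Best: 106 pts.

106 pts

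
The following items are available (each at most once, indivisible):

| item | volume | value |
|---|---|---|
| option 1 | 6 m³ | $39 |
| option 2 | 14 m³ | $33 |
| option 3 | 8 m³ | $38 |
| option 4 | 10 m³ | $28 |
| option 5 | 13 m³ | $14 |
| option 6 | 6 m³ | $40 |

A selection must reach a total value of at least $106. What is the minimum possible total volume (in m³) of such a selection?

20

Subsets with value ≥ 106, sorted by total volume:
- option 1+option 3+option 6: volume 20, value 117
- option 1+option 4+option 6: volume 22, value 107
- option 3+option 4+option 6: volume 24, value 106
Minimum volume: 20 m³.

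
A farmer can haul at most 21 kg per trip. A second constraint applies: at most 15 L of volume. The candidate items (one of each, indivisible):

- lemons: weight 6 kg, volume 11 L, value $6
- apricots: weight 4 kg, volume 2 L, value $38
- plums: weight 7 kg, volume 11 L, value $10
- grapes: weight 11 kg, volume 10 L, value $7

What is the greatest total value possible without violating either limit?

Feasible sets respecting both limits:
- apricots+plums: weight 11, volume 13, value 48
- apricots+grapes: weight 15, volume 12, value 45
- lemons+apricots: weight 10, volume 13, value 44
Best: $48.

$48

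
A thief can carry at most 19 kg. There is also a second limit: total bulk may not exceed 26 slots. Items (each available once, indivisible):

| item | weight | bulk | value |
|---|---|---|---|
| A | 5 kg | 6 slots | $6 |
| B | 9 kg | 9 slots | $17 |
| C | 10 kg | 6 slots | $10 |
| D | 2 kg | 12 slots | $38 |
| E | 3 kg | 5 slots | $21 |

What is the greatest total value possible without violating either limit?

Feasible sets respecting both limits:
- B+D+E: weight 14, bulk 26, value 76
- C+D+E: weight 15, bulk 23, value 69
- A+D+E: weight 10, bulk 23, value 65
Best: $76.

$76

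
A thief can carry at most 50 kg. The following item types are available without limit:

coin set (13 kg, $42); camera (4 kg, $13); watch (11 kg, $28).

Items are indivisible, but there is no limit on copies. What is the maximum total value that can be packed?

Best value-per-unit is camera at 13/4; filling with it alone gives 12×13 = 156.
Optimal mix: 2×coin set + 6×camera → weight 50, value 162.

$162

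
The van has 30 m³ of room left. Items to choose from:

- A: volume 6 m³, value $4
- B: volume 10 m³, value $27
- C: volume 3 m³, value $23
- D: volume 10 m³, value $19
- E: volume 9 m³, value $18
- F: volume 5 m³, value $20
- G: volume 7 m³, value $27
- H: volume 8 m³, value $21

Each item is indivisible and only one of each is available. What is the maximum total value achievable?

$98

Check high-value combinations within 30 m³:
- B+C+G+H: volume 10+3+7+8=28, value 27+23+27+21=98
- B+C+F+G: volume 10+3+5+7=25, value 27+23+20+27=97
- B+C+D+G: volume 10+3+10+7=30, value 27+23+19+27=96
Best: $98.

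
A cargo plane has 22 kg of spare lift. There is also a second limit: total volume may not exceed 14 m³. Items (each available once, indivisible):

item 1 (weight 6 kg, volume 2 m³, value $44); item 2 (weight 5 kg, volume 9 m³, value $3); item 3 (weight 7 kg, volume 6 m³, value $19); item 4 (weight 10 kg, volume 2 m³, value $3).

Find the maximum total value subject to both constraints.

Feasible sets respecting both limits:
- item 1+item 3: weight 13, volume 8, value 63
- item 1+item 2+item 4: weight 21, volume 13, value 50
- item 1+item 2: weight 11, volume 11, value 47
- item 1+item 4: weight 16, volume 4, value 47
Best: $63.

$63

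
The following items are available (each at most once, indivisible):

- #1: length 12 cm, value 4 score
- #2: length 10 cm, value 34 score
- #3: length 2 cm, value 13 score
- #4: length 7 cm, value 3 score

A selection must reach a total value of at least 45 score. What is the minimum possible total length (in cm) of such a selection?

12

Subsets with value ≥ 45, sorted by total length:
- #2+#3: length 12, value 47
- #2+#3+#4: length 19, value 50
- #1+#2+#3: length 24, value 51
Minimum length: 12 cm.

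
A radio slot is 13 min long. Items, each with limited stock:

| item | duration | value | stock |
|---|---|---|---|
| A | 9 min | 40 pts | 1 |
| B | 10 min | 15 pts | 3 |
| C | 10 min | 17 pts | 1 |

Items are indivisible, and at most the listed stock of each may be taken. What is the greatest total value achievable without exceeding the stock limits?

40 pts

Top feasible selections:
- 1×A: duration 9, value 40
- 1×C: duration 10, value 17
- 1×B: duration 10, value 15
Best: 40 pts.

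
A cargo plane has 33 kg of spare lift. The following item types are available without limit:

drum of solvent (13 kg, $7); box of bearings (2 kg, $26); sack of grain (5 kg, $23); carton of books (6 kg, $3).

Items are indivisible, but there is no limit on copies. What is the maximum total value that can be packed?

Best value-per-unit is box of bearings at 26/2, and filling with it alone uses weight 16×2=32. No mix of the others beats 16×26 = 416.

$416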